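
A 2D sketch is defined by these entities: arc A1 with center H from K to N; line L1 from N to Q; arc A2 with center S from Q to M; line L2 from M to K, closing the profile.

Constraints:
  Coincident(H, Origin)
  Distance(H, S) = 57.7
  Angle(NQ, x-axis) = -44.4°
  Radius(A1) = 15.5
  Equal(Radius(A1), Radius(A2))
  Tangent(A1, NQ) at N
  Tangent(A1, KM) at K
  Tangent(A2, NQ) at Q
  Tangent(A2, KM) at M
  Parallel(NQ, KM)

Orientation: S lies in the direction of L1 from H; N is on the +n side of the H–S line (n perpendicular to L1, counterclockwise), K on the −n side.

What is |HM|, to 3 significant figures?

59.7

The slot axis is L1's direction at -44.4°, so u = (cos -44.4°, sin -44.4°) = (0.714, -0.700) and n = (−sin -44.4°, cos -44.4°) = (0.700, 0.714). H is at the origin and S lies 57.7 along u from H, so S = 57.7·u = (41.2, -40.4). Tangency of A1 to both parallel lines with radius 15.5 puts N and K at H ± 15.5·n: N = (10.8, 11.1), K = (-10.8, -11.1). Equal radii place Q and M the same way about S: Q = S + 15.5·n = (52.1, -29.3), M = S − 15.5·n = (30.4, -51.4). Then |HM| = |M − H| = 59.7.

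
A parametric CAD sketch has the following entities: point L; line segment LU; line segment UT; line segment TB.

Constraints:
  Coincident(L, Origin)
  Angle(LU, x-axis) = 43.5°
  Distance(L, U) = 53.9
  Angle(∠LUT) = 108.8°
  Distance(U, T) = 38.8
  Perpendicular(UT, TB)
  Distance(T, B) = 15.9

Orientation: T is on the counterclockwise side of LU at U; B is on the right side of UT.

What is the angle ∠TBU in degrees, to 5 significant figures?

67.716°

L is at the origin; LU runs at 43.5° with length 53.9, so U = 53.9·(cos 43.5°, sin 43.5°) = (39.098, 37.102). ∠LUT = 108.8°, so UT runs at 43.5° + (180° − 108.8°) = 114.70° from the x-axis; with |UT| = 38.8, T = U + 38.8·(cos 114.70°, sin 114.70°) = (22.884, 72.352). The perpendicularity gives TB at right angles to UT; with |TB| = 15.9 on the right of UT, B = T + 15.9·(0.90851, 0.41787) = (37.330, 78.997). Then cos ∠TBU = BT·BU / (|BT||BU|), giving 67.716°.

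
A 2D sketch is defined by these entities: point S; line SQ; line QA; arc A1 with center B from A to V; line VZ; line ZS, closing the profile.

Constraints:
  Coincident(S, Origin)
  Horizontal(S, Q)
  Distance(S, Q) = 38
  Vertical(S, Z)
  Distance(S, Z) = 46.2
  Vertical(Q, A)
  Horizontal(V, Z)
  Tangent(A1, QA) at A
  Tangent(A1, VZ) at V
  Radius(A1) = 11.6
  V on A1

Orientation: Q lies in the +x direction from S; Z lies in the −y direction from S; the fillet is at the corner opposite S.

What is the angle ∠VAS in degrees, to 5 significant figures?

87.319°

S is at the origin; SQ is horizontal with |SQ| = 38.0 and Q on the +x side, so Q = (38.000, 0.0000). SZ is vertical with |SZ| = 46.2 and Z on the −y side, so Z = (0.0000, -46.200). The virtual corner opposite S is at (38.000, -46.200). The tangent condition forces BA to be normal to QA and A1 meets VZ tangentially, so BV is at right angles to VZ, with radius 11.6, so the center B sits 11.6 in from both sides at B = (26.400, -34.600). That places the tangent points at A = (38.000, -34.600) on QA and V = (26.400, -46.200) on VZ. Then cos ∠VAS = AV·AS / (|AV||AS|), giving 87.319°.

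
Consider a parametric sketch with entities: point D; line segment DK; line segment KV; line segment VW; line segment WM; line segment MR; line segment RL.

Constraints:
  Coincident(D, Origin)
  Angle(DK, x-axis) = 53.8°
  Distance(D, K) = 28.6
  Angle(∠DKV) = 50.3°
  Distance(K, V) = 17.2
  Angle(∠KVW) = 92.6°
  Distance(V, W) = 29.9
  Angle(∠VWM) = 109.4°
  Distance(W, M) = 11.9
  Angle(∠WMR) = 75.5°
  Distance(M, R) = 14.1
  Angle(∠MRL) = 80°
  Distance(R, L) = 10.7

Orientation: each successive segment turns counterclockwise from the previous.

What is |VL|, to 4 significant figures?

20.83

D is at the origin; DK runs at 53.8° with length 28.6, so K = (16.89, 23.08). ∠DKV = 50.3° gives KV at -176.5° from the x-axis; with |KV| = 17.2, V = (-0.2766, 22.03). ∠KVW = 92.6° gives VW at -89.10° from the x-axis; with |VW| = 29.9, W = (0.1931, -7.867). ∠VWM = 109.4° gives WM at -18.50° from the x-axis; with |WM| = 11.9, M = (11.48, -11.64). ∠WMR = 75.5° gives MR at 86.00° from the x-axis; with |MR| = 14.1, R = (12.46, 2.422). ∠MRL = 80.0° gives RL at -174.0° from the x-axis; with |RL| = 10.7, L = (1.820, 1.304). Then |VL| = |L − V| = 20.83.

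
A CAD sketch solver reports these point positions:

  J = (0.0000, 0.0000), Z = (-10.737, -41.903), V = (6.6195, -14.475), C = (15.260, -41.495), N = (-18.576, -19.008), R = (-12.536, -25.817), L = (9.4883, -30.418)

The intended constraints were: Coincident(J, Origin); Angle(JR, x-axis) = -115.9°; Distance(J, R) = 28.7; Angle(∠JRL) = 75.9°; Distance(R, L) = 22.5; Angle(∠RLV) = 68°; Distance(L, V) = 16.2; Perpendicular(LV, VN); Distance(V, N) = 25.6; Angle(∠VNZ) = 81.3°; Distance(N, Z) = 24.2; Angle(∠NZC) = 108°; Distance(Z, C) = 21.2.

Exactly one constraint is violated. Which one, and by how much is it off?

Distance(Z, C) = 21.2 — off by 4.80.

J = (0.00, 0.00) ✓; JR at -115.9° ✓; |JR| = 28.70 ✓; ∠JRL = 75.90° ✓; |RL| = 22.50 ✓; ∠RLV = 68.00° ✓; |LV| = 16.20 ✓; ∠(LV, VN) = 90.00° ✓; |VN| = 25.60 ✓; ∠VNZ = 81.30° ✓; |NZ| = 24.20 ✓; ∠NZC = 108.0° ✓; |ZC| = 26.00 ✗.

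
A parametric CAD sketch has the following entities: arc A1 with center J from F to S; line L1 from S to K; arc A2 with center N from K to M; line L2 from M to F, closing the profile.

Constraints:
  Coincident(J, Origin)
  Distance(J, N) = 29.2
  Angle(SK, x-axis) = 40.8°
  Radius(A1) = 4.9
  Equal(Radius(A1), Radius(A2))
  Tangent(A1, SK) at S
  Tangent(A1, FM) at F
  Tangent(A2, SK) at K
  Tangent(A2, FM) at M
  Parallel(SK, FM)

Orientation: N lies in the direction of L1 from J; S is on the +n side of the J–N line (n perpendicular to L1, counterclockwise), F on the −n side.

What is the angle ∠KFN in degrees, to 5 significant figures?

9.0267°

Tangency of A1 to both parallel lines with radius 4.9 puts S and F at J ± 4.9·n: S = (-3.2018, 3.7093), F = (3.2018, -3.7093). Equal radii place K and M the same way about N: K = N + 4.9·n = (18.902, 22.789), M = N − 4.9·n = (25.306, 15.371). Then cos ∠KFN = FK·FN / (|FK||FN|), giving 9.0267°.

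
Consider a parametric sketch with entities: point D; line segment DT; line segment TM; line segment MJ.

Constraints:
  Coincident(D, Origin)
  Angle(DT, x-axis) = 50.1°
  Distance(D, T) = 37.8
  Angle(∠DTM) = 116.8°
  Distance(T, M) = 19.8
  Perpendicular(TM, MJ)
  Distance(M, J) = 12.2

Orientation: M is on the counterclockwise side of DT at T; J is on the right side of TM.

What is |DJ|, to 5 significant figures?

58.889

∠DTM = 116.8°, so TM runs at 50.1° + (180° − 116.8°) = 113.30° from the x-axis; with |TM| = 19.8, M = T + 19.8·(cos 113.30°, sin 113.30°) = (16.415, 47.184). TM ⟂ MJ; with |MJ| = 12.2 on the right of TM, J = M + 12.2·(0.91845, 0.39555) = (27.620, 52.010). Then |DJ| = |J − D| = 58.889.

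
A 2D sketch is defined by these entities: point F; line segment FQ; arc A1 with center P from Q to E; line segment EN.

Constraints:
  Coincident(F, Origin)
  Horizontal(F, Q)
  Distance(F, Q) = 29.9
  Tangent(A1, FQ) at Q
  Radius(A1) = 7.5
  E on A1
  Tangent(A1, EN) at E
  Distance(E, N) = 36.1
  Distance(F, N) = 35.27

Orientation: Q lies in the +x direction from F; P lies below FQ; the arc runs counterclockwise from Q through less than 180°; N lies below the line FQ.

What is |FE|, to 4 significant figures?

23.72

F is at the origin; F and Q share the same y with |FQ| = 29.9 and Q on the +x side, so Q = (29.90, 0.000). Tangency of A1 to FQ means the radius PQ is perpendicular to FQ, so P = Q + (0, -7.5) = (29.90, -7.500). Since PE ⟂ EN (tangency), |PN| = √(7.5² + 36.1²) = 36.87 regardless of where E sits on A1. So N lies on both circle(F, 35.27) and circle(P, 36.87); the below-FQ intersection is N = (5.209, -34.88). E is the foot of the tangent from N: E = (23.42, -3.716).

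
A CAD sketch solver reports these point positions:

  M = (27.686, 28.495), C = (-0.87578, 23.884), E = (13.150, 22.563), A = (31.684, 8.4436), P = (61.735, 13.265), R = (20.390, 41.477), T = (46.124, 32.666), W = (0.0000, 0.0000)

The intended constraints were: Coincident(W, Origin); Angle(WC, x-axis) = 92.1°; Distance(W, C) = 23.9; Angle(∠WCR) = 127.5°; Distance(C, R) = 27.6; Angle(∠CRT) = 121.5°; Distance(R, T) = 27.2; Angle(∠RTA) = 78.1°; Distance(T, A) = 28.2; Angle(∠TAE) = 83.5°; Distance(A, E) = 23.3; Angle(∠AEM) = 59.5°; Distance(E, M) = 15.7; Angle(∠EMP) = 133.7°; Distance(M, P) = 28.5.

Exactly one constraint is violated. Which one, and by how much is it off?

Distance(M, P) = 28.5 — off by 8.80.

W = (0.00, 0.00) ✓; WC at 92.10° ✓; |WC| = 23.90 ✓; ∠WCR = 127.5° ✓; |CR| = 27.60 ✓; ∠CRT = 121.5° ✓; |RT| = 27.20 ✓; ∠RTA = 78.10° ✓; |TA| = 28.20 ✓; ∠TAE = 83.50° ✓; |AE| = 23.30 ✓; ∠AEM = 59.50° ✓; |EM| = 15.70 ✓; ∠EMP = 133.7° ✓; |MP| = 37.30 ✗.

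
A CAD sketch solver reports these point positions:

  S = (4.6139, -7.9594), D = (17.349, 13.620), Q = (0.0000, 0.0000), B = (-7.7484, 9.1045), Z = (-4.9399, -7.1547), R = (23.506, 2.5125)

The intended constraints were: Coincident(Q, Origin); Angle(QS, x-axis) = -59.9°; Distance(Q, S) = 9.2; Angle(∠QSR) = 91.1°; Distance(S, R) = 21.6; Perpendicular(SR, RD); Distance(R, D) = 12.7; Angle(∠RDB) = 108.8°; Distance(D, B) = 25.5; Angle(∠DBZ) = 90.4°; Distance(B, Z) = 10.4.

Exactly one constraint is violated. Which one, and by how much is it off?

Distance(B, Z) = 10.4 — off by 6.10.

Q = (0.00, 0.00) ✓; QS at -59.90° ✓; |QS| = 9.200 ✓; ∠QSR = 91.10° ✓; |SR| = 21.60 ✓; ∠(SR, RD) = 90.00° ✓; |RD| = 12.70 ✓; ∠RDB = 108.8° ✓; |DB| = 25.50 ✓; ∠DBZ = 90.40° ✓; |BZ| = 16.50 ✗.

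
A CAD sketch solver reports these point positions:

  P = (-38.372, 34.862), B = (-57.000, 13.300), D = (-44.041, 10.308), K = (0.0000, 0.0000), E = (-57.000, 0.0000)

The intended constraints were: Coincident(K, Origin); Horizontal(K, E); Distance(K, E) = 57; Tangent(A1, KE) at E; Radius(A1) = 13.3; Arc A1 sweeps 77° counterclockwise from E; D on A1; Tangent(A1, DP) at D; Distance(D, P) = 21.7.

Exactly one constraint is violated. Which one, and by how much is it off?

Distance(D, P) = 21.7 — off by 3.50.

K = (0.00, 0.00) ✓; K.y = 0.00, E.y = 0.00 ✓; |KE| = 57.00 ✓; ∠(BE, EK) = 90.00° ✓; |BE| = 13.30 ✓; bearing(B→D) − bearing(B→E) = 77.00° ✓; |BD| = 13.30 ✓; ∠(BD, DP) = 90.00° ✓; |DP| = 25.20 ✗.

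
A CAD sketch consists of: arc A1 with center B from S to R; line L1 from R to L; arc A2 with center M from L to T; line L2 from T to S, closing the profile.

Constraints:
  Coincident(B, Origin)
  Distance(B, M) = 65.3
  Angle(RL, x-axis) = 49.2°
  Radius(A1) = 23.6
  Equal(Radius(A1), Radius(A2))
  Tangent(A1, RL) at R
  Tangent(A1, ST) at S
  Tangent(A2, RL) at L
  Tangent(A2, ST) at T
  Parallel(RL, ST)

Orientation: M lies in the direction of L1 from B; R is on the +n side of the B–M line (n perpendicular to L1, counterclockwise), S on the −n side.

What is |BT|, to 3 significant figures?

69.4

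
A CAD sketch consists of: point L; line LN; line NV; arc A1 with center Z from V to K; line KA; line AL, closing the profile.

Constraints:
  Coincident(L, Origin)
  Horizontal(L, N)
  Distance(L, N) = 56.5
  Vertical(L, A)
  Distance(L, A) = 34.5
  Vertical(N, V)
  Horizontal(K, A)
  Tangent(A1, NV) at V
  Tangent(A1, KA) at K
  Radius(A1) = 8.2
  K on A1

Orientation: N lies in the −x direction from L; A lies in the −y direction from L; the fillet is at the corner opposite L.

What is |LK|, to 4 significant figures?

59.36

L is at the origin; L and N share the same y with |LN| = 56.5 and N on the −x side, so N = (-56.50, 0.000). L and A share the same x with |LA| = 34.5 and A on the −y side, so A = (0.000, -34.50). The virtual corner opposite L is at (-56.50, -34.50). Since A1 is tangent to NV there, ZV ⟂ NV and the tangent condition forces ZK to be normal to KA, with radius 8.2, so the center Z sits 8.2 in from both sides at Z = (-48.30, -26.30). That places the tangent points at V = (-56.50, -26.30) on NV and K = (-48.30, -34.50) on KA. Then |LK| = |K − L| = 59.36.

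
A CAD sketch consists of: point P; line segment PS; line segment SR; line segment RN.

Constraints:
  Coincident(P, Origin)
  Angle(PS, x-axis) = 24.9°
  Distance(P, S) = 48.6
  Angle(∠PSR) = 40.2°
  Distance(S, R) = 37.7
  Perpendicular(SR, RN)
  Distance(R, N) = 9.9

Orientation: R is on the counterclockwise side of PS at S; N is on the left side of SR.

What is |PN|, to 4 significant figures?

21.48

P is at the origin; PS runs at 24.9° with length 48.6, so S = 48.6·(cos 24.9°, sin 24.9°) = (44.08, 20.46). ∠PSR = 40.2°, so SR runs at 24.9° + (180° − 40.2°) = 164.7° from the x-axis; with |SR| = 37.7, R = S + 37.7·(cos 164.7°, sin 164.7°) = (7.719, 30.41). The perpendicularity gives RN at right angles to SR; with |RN| = 9.9 on the left of SR, N = R + 9.9·(-0.2639, -0.9646) = (5.106, 20.86). Then |PN| = |N − P| = 21.48.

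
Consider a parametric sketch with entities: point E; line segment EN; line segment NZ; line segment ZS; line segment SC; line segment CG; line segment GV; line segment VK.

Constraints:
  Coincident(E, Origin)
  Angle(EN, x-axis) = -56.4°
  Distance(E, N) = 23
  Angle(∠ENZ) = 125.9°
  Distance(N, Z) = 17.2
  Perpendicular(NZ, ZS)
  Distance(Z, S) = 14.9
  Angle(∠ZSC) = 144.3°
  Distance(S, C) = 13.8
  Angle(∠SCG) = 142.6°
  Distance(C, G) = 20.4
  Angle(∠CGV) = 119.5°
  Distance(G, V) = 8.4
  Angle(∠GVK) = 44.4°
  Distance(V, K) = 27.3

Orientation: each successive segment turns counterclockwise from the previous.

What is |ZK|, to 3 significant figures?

26.6

∠CGV = 119.5° gives GV at -139° from the x-axis; with |GV| = 8.4, V = (-2.66, 7.73). ∠GVK = 44.4° gives VK at -3.10° from the x-axis; with |VK| = 27.3, K = (24.6, 6.25). Then |ZK| = |K − Z| = 26.6.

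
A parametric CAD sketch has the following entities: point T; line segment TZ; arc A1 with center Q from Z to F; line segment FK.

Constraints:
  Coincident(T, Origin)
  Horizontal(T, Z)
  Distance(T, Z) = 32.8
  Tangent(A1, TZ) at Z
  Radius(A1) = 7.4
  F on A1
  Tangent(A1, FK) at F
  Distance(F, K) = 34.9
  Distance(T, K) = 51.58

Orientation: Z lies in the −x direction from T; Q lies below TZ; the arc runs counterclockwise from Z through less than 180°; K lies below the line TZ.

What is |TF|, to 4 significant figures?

40.99

T is at the origin; TZ is horizontal with |TZ| = 32.8 and Z on the −x side, so Z = (-32.80, 0.000). Tangency of A1 to TZ means the radius QZ is perpendicular to TZ, so Q = Z + (0, -7.4) = (-32.80, -7.400). Since QF ⟂ FK (tangency), |QK| = √(7.4² + 34.9²) = 35.68 regardless of where F sits on A1. So K lies on both circle(T, 51.58) and circle(Q, 35.68); the below-TZ intersection is K = (-28.72, -42.84). F is the foot of the tangent from K: F = (-39.82, -9.752).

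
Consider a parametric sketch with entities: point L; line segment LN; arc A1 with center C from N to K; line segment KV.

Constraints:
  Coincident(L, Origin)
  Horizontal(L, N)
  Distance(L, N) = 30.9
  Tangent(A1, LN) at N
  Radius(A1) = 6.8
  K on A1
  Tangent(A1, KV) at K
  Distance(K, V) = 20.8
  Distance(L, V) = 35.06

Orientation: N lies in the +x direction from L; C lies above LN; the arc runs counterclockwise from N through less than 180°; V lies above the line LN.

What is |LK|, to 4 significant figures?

37.75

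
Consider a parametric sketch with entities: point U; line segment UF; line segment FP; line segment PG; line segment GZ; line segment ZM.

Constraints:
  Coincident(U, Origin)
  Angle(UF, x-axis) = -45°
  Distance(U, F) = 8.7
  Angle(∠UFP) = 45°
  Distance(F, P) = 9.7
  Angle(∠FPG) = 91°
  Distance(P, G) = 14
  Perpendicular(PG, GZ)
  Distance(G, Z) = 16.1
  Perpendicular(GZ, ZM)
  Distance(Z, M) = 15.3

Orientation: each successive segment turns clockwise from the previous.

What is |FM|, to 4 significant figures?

6.501

U is at the origin; UF runs at -45.0° with length 8.7, so F = (6.152, -6.152). ∠UFP = 45.0° gives FP at -180.0° from the x-axis; with |FP| = 9.7, P = (-3.548, -6.152). ∠FPG = 91.0° gives PG at 91.00° from the x-axis; with |PG| = 14.0, G = (-3.793, 7.846). The perpendicularity gives GZ at right angles to PG, so GZ runs at 1.000°; with |GZ| = 16.1, Z = (12.31, 8.127). The perpendicularity gives ZM at right angles to GZ, so ZM runs at -89.00°; with |ZM| = 15.3, M = (12.57, -7.171). Then |FM| = |M − F| = 6.501.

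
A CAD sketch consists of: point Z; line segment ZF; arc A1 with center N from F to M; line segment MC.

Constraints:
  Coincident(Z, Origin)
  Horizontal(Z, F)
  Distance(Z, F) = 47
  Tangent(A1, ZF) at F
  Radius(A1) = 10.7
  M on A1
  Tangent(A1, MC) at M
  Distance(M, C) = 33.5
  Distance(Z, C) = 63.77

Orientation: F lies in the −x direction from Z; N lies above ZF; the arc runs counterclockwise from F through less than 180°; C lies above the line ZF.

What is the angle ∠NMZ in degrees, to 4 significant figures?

146.7°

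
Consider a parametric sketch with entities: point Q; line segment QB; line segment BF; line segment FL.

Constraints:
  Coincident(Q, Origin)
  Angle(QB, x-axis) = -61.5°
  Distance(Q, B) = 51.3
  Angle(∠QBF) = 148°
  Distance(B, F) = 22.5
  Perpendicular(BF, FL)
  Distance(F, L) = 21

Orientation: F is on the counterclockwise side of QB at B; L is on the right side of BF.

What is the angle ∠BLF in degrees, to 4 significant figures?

46.97°

Q is at the origin; QB runs at -61.5° with length 51.3, so B = 51.3·(cos -61.5°, sin -61.5°) = (24.48, -45.08). ∠QBF = 148.0°, so BF runs at -61.5° + (180° − 148.0°) = -29.50° from the x-axis; with |BF| = 22.5, F = B + 22.5·(cos -29.50°, sin -29.50°) = (44.06, -56.16). BF ⟂ FL; with |FL| = 21.0 on the right of BF, L = F + 21.0·(-0.4924, -0.8704) = (33.72, -74.44). Then cos ∠BLF = LB·LF / (|LB||LF|), giving 46.97°.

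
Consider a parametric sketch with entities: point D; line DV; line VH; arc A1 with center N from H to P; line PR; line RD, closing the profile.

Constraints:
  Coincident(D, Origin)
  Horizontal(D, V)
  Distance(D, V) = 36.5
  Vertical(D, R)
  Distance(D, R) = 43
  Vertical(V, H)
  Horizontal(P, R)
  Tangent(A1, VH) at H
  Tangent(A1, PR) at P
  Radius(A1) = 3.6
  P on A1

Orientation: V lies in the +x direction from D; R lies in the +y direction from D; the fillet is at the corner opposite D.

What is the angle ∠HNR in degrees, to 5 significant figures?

173.76°

D is at the origin; DV is horizontal with |DV| = 36.5 and V on the +x side, so V = (36.500, 0.0000). DR is vertical with |DR| = 43.0 and R on the +y side, so R = (0.0000, 43.000). The virtual corner opposite D is at (36.500, 43.000). Since A1 is tangent to VH there, NH ⟂ VH and A1 meets PR tangentially, so NP is at right angles to PR, with radius 3.6, so the center N sits 3.6 in from both sides at N = (32.900, 39.400). That places the tangent points at H = (36.500, 39.400) on VH and P = (32.900, 43.000) on PR. Then cos ∠HNR = NH·NR / (|NH||NR|), giving 173.76°.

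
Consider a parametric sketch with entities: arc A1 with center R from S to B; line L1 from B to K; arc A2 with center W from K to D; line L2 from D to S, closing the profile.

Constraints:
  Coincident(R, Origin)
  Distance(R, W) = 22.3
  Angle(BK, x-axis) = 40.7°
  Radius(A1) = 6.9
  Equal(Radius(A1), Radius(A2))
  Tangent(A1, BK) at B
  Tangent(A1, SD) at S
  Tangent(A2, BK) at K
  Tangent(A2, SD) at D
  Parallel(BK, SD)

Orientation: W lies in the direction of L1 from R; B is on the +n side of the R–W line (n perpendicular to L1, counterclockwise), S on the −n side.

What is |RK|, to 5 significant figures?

23.343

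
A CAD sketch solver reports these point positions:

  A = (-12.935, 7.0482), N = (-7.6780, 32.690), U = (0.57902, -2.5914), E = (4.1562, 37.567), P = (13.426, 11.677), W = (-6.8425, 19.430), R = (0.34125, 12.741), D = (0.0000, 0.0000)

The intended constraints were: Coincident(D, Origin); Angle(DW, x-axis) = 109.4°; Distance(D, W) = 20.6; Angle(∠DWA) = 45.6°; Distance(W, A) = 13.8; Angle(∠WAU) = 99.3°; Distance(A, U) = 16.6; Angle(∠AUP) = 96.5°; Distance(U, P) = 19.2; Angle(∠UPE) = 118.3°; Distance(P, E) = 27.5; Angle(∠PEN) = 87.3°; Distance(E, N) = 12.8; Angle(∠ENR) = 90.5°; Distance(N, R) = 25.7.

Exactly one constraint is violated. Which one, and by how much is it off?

Distance(N, R) = 25.7 — off by 4.20.

D = (0.00, 0.00) ✓; DW at 109.4° ✓; |DW| = 20.60 ✓; ∠DWA = 45.60° ✓; |WA| = 13.80 ✓; ∠WAU = 99.30° ✓; |AU| = 16.60 ✓; ∠AUP = 96.50° ✓; |UP| = 19.20 ✓; ∠UPE = 118.3° ✓; |PE| = 27.50 ✓; ∠PEN = 87.30° ✓; |EN| = 12.80 ✓; ∠ENR = 90.50° ✓; |NR| = 21.50 ✗.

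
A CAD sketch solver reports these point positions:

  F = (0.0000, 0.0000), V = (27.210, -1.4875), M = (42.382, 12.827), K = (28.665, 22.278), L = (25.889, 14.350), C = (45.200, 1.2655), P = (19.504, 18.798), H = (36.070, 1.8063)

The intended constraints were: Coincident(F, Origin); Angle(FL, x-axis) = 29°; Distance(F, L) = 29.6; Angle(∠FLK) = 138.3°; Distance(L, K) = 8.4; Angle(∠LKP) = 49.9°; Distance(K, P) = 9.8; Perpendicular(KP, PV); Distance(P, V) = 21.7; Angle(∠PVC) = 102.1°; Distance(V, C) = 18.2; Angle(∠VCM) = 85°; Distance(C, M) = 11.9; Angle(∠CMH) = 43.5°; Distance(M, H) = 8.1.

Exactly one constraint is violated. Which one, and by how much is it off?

Distance(M, H) = 8.1 — off by 4.60.

F = (0.00, 0.00) ✓; FL at 29.00° ✓; |FL| = 29.60 ✓; ∠FLK = 138.3° ✓; |LK| = 8.400 ✓; ∠LKP = 49.90° ✓; |KP| = 9.800 ✓; ∠(KP, PV) = 90.00° ✓; |PV| = 21.70 ✓; ∠PVC = 102.1° ✓; |VC| = 18.20 ✓; ∠VCM = 85.00° ✓; |CM| = 11.90 ✓; ∠CMH = 43.50° ✓; |MH| = 12.70 ✗.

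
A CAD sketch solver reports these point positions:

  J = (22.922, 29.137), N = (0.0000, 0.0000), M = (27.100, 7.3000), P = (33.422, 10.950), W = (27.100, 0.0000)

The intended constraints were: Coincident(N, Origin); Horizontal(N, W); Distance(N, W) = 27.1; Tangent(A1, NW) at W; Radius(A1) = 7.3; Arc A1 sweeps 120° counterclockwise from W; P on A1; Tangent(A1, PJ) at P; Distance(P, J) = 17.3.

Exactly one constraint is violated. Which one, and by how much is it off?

Distance(P, J) = 17.3 — off by 3.70.

N = (0.00, 0.00) ✓; N.y = 0.00, W.y = 0.00 ✓; |NW| = 27.10 ✓; ∠(MW, WN) = 90.00° ✓; |MW| = 7.300 ✓; bearing(M→P) − bearing(M→W) = 120.0° ✓; |MP| = 7.300 ✓; ∠(MP, PJ) = 90.00° ✓; |PJ| = 21.00 ✗.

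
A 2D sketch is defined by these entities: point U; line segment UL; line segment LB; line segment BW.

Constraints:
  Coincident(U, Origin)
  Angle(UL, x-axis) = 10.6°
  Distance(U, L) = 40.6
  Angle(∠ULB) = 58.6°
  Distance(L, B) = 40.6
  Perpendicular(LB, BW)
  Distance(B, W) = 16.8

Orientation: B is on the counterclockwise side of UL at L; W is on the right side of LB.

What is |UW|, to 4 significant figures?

55.01

U is at the origin; UL runs at 10.6° with length 40.6, so L = 40.6·(cos 10.6°, sin 10.6°) = (39.91, 7.468). ∠ULB = 58.6°, so LB runs at 10.6° + (180° − 58.6°) = 132.0° from the x-axis; with |LB| = 40.6, B = L + 40.6·(cos 132.0°, sin 132.0°) = (12.74, 37.64). LB ⟂ BW; with |BW| = 16.8 on the right of LB, W = B + 16.8·(0.7431, 0.6691) = (25.23, 48.88). Then |UW| = |W − U| = 55.01.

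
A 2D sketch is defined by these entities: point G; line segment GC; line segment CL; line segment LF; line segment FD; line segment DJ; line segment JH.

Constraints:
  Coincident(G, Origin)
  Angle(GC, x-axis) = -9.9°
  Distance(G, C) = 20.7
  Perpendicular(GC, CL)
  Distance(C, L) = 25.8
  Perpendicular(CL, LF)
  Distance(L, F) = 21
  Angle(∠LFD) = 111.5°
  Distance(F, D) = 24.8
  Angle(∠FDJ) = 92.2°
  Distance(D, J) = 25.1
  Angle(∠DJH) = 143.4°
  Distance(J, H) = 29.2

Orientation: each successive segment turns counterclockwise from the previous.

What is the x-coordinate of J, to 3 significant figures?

12.1

G is at the origin; GC runs at -9.9° with length 20.7, so C = (20.4, -3.56). GC is perpendicular to CL, so CL runs at 80.1°; with |CL| = 25.8, L = (24.8, 21.9). CL is perpendicular to LF, so LF runs at 170°; with |LF| = 21.0, F = (4.14, 25.5). ∠LFD = 111.5° gives FD at -121° from the x-axis; with |FD| = 24.8, D = (-8.78, 4.30). ∠FDJ = 92.2° gives DJ at -33.6° from the x-axis; with |DJ| = 25.1, J = (12.1, -9.59). So J.x = 12.1.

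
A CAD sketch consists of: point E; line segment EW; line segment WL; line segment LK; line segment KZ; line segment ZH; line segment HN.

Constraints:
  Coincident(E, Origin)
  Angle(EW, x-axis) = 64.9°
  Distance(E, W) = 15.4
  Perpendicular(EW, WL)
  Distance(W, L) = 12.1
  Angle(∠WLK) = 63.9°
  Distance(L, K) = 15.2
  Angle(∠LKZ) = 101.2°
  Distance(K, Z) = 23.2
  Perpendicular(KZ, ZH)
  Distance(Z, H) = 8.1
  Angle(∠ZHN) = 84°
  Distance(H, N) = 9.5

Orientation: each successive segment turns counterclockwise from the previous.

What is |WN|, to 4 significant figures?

6.865

E is at the origin; EW runs at 64.9° with length 15.4, so W = (6.533, 13.95). EW ⟂ WL, so WL runs at 154.9°; with |WL| = 12.1, L = (-4.425, 19.08). ∠WLK = 63.9° gives LK at -89.00° from the x-axis; with |LK| = 15.2, K = (-4.159, 3.881). ∠LKZ = 101.2° gives KZ at -10.20° from the x-axis; with |KZ| = 23.2, Z = (18.67, -0.2275). KZ ⟂ ZH, so ZH runs at 79.80°; with |ZH| = 8.1, H = (20.11, 7.745). ∠ZHN = 84.0° gives HN at 175.8° from the x-axis; with |HN| = 9.5, N = (10.63, 8.440). Then |WN| = |N − W| = 6.865.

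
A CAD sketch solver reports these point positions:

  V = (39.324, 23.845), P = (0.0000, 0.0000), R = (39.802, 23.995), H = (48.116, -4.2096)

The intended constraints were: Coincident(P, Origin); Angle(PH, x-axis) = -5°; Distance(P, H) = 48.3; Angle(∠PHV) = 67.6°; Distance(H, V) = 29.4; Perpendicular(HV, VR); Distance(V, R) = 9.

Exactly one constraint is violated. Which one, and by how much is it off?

Distance(V, R) = 9 — off by 8.50.

P = (0.00, 0.00) ✓; PH at -5.000° ✓; |PH| = 48.30 ✓; ∠PHV = 67.60° ✓; |HV| = 29.40 ✓; ∠(HV, VR) = 89.98° ✓; |VR| = 0.5010 ✗.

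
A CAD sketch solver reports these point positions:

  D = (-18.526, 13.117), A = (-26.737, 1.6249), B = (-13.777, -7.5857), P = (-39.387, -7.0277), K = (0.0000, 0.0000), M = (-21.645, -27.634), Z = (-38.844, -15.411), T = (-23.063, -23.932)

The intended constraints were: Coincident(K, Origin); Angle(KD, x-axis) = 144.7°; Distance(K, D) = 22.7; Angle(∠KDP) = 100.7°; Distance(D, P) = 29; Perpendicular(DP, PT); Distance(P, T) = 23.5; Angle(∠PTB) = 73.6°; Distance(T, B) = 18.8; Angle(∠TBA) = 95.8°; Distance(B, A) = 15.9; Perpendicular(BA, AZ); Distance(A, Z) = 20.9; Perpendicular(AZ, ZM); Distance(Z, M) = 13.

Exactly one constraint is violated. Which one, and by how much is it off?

Distance(Z, M) = 13 — off by 8.10.

K = (0.00, 0.00) ✓; KD at 144.7° ✓; |KD| = 22.70 ✓; ∠KDP = 100.7° ✓; |DP| = 29.00 ✓; ∠(DP, PT) = 90.00° ✓; |PT| = 23.50 ✓; ∠PTB = 73.60° ✓; |TB| = 18.80 ✓; ∠TBA = 95.80° ✓; |BA| = 15.90 ✓; ∠(BA, AZ) = 90.00° ✓; |AZ| = 20.90 ✓; ∠(AZ, ZM) = 90.00° ✓; |ZM| = 21.10 ✗.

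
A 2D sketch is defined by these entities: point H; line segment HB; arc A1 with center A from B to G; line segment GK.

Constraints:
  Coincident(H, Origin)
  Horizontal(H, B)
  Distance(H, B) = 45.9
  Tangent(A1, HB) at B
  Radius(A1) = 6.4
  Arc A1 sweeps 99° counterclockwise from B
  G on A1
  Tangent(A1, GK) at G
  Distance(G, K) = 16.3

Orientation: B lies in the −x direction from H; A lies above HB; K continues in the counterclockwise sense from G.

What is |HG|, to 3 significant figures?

40.3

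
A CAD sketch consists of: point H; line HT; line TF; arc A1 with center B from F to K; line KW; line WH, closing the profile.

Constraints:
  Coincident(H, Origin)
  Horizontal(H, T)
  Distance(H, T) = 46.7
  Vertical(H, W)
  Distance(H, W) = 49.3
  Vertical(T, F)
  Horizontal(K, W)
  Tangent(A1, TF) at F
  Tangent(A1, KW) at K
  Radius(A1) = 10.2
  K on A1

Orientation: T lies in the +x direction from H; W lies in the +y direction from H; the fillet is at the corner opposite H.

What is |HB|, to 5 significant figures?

53.489

H is at the origin; H and T share the same y with |HT| = 46.7 and T on the +x side, so T = (46.700, 0.0000). HW is vertical with |HW| = 49.3 and W on the +y side, so W = (0.0000, 49.300). The virtual corner opposite H is at (46.700, 49.300). Tangency of A1 to TF means the radius BF is perpendicular to TF and the tangent condition forces BK to be normal to KW, with radius 10.2, so the center B sits 10.2 in from both sides at B = (36.500, 39.100). Then |HB| = |B − H| = 53.489.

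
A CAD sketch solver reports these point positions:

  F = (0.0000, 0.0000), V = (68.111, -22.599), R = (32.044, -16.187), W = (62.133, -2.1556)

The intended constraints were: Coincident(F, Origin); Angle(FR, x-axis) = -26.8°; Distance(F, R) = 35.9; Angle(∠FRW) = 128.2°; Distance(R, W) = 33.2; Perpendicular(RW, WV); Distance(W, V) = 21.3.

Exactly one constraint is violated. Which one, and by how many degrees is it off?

Perpendicular(RW, WV) — off by 8.70°.

F = (0.00, 0.00) ✓; FR at -26.80° ✓; |FR| = 35.90 ✓; ∠FRW = 128.2° ✓; |RW| = 33.20 ✓; ∠(RW, WV) = 98.70° ✗; |WV| = 21.30 ✓.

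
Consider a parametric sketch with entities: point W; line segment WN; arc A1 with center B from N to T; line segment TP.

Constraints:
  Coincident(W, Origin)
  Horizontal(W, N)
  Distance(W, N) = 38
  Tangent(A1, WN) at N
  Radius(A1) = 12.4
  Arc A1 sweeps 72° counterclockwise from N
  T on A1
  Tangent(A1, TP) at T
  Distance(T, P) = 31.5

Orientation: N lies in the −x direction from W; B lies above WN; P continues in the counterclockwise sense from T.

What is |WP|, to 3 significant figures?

41.9

W is at the origin; WN is horizontal with |WN| = 38.0 and N on the −x side, so N = (-38.0, 0.00). The tangent condition forces BN to be normal to WN, so B = N + (0, 12.4) = (-38.0, 12.4). On A1, N sits at bearing -90° from B; a 72° counterclockwise sweep puts T at bearing -18°, so T = B + 12.4·(cos -18°, sin -18°) = (-26.2, 8.57). A1 meets TP tangentially, so BT is at right angles to TP, so TP runs along (−sin -18°, cos -18°); with |TP| = 31.5, P = (-16.5, 38.5). Then |WP| = |P − W| = 41.9.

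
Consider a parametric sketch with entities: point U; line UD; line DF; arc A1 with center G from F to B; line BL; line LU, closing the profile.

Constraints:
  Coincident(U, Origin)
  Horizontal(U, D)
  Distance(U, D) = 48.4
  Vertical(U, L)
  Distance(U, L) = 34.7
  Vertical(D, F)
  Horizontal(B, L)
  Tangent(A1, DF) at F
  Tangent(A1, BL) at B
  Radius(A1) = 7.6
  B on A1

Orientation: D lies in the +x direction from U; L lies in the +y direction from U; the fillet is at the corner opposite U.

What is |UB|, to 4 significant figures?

53.56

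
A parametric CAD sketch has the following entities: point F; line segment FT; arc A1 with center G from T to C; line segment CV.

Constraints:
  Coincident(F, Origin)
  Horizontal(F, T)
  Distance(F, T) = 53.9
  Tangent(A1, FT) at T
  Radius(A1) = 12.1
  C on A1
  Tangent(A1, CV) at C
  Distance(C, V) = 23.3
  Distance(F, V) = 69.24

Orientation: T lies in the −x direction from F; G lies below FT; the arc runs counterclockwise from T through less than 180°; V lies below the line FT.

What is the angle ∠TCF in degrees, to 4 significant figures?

40.65°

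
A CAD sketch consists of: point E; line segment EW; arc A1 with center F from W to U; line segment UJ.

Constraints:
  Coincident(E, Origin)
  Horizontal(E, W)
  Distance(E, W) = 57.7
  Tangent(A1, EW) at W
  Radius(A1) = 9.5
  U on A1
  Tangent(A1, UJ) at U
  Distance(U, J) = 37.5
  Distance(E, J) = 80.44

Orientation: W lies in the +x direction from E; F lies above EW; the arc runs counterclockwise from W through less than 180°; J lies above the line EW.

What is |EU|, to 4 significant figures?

67.93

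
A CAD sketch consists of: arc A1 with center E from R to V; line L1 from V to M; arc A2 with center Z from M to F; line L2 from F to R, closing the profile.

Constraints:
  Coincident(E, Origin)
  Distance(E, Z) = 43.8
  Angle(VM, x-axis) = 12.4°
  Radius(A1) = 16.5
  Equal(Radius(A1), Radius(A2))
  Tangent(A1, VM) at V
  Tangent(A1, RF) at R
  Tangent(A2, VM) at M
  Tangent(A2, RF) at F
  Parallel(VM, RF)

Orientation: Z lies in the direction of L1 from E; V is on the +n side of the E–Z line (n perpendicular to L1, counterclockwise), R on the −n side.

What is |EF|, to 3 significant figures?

46.8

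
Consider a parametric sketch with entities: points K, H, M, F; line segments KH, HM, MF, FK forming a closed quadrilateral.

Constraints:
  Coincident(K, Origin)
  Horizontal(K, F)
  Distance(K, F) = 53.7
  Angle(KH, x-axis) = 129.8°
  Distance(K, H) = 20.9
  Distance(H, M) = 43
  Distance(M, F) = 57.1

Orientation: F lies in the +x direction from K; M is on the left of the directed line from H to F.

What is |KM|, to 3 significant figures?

48.6

K is at the origin; K and F share the same y with |KF| = 53.7 and F in +x, so F = (53.7, 0). KH runs at 129.8° with |KH| = 20.9, so H = (-13.4, 16.1). M is determined by |HM| = 43.0 and |MF| = 57.1 together: it lies at the intersection of circle(H, 43.0) and circle(F, 57.1). With |HF| = 69.0, the foot of the radical line on HF is 24.3 from H and the perpendicular offset is √(43.0² − 24.3²) = 35.5. Taking the left-of-HF solution: M = (18.5, 44.9).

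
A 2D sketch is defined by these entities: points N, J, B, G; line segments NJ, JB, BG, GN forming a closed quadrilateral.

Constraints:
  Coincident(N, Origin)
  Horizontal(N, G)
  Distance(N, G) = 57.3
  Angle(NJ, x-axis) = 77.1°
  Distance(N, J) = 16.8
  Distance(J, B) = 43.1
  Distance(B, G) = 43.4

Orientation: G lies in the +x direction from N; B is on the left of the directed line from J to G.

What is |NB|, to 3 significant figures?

56.4

Checks: |JB| = 43.10 ✓; |BG| = 43.40 ✓.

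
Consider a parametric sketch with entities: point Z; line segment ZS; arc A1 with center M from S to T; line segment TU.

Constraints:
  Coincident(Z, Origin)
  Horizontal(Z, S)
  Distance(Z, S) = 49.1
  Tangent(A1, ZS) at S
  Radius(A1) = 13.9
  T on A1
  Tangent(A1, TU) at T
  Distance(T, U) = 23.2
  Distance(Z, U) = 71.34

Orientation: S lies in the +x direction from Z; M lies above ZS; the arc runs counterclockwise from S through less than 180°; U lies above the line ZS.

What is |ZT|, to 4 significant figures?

64.81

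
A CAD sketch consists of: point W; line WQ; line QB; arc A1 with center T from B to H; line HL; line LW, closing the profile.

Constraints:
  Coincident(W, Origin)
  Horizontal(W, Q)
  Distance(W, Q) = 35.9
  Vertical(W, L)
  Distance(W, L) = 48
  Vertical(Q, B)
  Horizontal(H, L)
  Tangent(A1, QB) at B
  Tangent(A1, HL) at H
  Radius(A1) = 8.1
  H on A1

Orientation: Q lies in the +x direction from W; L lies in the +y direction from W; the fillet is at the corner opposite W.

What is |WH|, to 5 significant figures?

55.469

W is at the origin; WQ is horizontal with |WQ| = 35.9 and Q on the +x side, so Q = (35.900, 0.0000). WL is vertical with |WL| = 48.0 and L on the +y side, so L = (0.0000, 48.000). The virtual corner opposite W is at (35.900, 48.000). Since A1 is tangent to QB there, TB ⟂ QB and A1 meets HL tangentially, so TH is at right angles to HL, with radius 8.1, so the center T sits 8.1 in from both sides at T = (27.800, 39.900). That places the tangent points at B = (35.900, 39.900) on QB and H = (27.800, 48.000) on HL. Then |WH| = |H − W| = 55.469.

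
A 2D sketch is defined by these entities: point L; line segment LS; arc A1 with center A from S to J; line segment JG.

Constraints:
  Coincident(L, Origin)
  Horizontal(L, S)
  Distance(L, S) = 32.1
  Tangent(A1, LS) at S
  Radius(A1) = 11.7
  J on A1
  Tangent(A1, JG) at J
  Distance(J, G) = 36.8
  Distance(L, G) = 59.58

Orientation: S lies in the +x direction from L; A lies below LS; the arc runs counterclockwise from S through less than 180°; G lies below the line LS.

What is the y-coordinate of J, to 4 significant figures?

-15.19

L is at the origin; L and S share the same y with |LS| = 32.1 and S on the +x side, so S = (32.10, 0.000). A1 meets LS tangentially, so AS is at right angles to LS, so A = S + (0, -11.7) = (32.10, -11.70). Since AJ ⟂ JG (tangency), |AG| = √(11.7² + 36.8²) = 38.62 regardless of where J sits on A1. So G lies on both circle(L, 59.58) and circle(A, 38.62); the below-LS intersection is G = (31.91, -50.31). J is the foot of the tangent from G: J = (20.93, -15.19).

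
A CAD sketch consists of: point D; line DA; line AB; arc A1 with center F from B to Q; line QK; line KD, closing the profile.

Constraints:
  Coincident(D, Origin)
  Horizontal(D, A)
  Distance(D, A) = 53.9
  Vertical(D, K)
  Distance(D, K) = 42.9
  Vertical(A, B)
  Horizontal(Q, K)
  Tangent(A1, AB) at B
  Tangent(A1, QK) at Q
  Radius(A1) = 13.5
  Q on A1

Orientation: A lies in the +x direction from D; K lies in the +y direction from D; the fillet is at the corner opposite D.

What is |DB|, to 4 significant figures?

61.40

The virtual corner opposite D is at (53.90, 42.90). Since A1 is tangent to AB there, FB ⟂ AB and since A1 is tangent to QK there, FQ ⟂ QK, with radius 13.5, so the center F sits 13.5 in from both sides at F = (40.40, 29.40). That places the tangent points at B = (53.90, 29.40) on AB and Q = (40.40, 42.90) on QK. Then |DB| = |B − D| = 61.40.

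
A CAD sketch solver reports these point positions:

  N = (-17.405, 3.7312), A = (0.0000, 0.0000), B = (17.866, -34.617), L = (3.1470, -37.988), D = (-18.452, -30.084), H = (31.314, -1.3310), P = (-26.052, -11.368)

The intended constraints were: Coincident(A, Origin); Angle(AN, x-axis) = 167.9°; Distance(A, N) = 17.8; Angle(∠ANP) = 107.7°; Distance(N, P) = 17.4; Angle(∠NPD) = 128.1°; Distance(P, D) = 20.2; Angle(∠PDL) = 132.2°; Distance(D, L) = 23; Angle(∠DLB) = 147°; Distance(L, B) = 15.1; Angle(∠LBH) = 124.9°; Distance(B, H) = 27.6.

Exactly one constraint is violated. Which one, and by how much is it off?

Distance(B, H) = 27.6 — off by 8.30.

A = (0.00, 0.00) ✓; AN at 167.9° ✓; |AN| = 17.80 ✓; ∠ANP = 107.7° ✓; |NP| = 17.40 ✓; ∠NPD = 128.1° ✓; |PD| = 20.20 ✓; ∠PDL = 132.2° ✓; |DL| = 23.00 ✓; ∠DLB = 147.0° ✓; |LB| = 15.10 ✓; ∠LBH = 124.9° ✓; |BH| = 35.90 ✗.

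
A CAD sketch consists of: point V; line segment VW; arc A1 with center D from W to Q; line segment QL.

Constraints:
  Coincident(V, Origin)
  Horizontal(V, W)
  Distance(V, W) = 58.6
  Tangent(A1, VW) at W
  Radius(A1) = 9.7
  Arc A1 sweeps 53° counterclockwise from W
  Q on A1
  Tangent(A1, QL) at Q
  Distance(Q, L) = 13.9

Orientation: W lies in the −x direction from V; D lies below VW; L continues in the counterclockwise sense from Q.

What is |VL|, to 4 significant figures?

76.20

V is at the origin; V and W share the same y with |VW| = 58.6 and W on the −x side, so W = (-58.60, 0.000). Since A1 is tangent to VW there, DW ⟂ VW, so D = W + (0, -9.7) = (-58.60, -9.700). On A1, W sits at bearing 90° from D; a 53° counterclockwise sweep puts Q at bearing 143°, so Q = D + 9.7·(cos 143°, sin 143°) = (-66.35, -3.862). A1 meets QL tangentially, so DQ is at right angles to QL, so QL runs along (−sin 143°, cos 143°); with |QL| = 13.9, L = (-74.71, -14.96). Then |VL| = |L − V| = 76.20.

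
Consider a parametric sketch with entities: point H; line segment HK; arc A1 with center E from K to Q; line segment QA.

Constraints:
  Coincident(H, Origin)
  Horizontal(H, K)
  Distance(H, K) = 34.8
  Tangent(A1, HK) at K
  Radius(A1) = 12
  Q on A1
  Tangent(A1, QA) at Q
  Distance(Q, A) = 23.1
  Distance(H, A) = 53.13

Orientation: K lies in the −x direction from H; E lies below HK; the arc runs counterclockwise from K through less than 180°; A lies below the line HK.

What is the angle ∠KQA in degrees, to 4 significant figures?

123.9°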